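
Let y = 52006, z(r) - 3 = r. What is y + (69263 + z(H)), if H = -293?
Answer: 120979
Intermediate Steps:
z(r) = 3 + r
y + (69263 + z(H)) = 52006 + (69263 + (3 - 293)) = 52006 + (69263 - 290) = 52006 + 68973 = 120979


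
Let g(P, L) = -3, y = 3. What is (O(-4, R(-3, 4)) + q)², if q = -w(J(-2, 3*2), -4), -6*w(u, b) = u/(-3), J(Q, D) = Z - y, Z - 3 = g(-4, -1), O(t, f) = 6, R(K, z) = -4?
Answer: 1369/36 ≈ 38.028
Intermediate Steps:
Z = 0 (Z = 3 - 3 = 0)
J(Q, D) = -3 (J(Q, D) = 0 - 1*3 = 0 - 3 = -3)
w(u, b) = u/18 (w(u, b) = -u/(6*(-3)) = -u*(-1)/(6*3) = -(-1)*u/18 = u/18)
q = ⅙ (q = -(-3)/18 = -1*(-⅙) = ⅙ ≈ 0.16667)
(O(-4, R(-3, 4)) + q)² = (6 + ⅙)² = (37/6)² = 1369/36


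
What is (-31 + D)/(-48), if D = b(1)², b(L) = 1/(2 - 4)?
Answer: 41/64 ≈ 0.64063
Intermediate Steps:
b(L) = -½ (b(L) = 1/(-2) = -½)
D = ¼ (D = (-½)² = ¼ ≈ 0.25000)
(-31 + D)/(-48) = (-31 + ¼)/(-48) = -1/48*(-123/4) = 41/64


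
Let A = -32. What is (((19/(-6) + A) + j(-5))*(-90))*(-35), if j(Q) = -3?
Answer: -120225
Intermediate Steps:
(((19/(-6) + A) + j(-5))*(-90))*(-35) = (((19/(-6) - 32) - 3)*(-90))*(-35) = (((19*(-⅙) - 32) - 3)*(-90))*(-35) = (((-19/6 - 32) - 3)*(-90))*(-35) = ((-211/6 - 3)*(-90))*(-35) = -229/6*(-90)*(-35) = 3435*(-35) = -120225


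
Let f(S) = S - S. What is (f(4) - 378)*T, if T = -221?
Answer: 83538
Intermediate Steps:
f(S) = 0
(f(4) - 378)*T = (0 - 378)*(-221) = -378*(-221) = 83538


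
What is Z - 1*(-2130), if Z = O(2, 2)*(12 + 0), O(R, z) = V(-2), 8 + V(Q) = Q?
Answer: 2010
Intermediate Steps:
V(Q) = -8 + Q
O(R, z) = -10 (O(R, z) = -8 - 2 = -10)
Z = -120 (Z = -10*(12 + 0) = -10*12 = -120)
Z - 1*(-2130) = -120 - 1*(-2130) = -120 + 2130 = 2010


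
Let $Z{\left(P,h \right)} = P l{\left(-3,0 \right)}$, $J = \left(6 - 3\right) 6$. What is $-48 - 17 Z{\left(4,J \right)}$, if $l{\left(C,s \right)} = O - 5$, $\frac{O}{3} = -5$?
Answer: $1312$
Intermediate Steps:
$O = -15$ ($O = 3 \left(-5\right) = -15$)
$l{\left(C,s \right)} = -20$ ($l{\left(C,s \right)} = -15 - 5 = -20$)
$J = 18$ ($J = 3 \cdot 6 = 18$)
$Z{\left(P,h \right)} = - 20 P$ ($Z{\left(P,h \right)} = P \left(-20\right) = - 20 P$)
$-48 - 17 Z{\left(4,J \right)} = -48 - 17 \left(\left(-20\right) 4\right) = -48 - -1360 = -48 + 1360 = 1312$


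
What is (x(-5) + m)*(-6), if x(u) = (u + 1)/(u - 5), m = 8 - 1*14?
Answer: 168/5 ≈ 33.600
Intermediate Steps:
m = -6 (m = 8 - 14 = -6)
x(u) = (1 + u)/(-5 + u)
(x(-5) + m)*(-6) = ((1 - 5)/(-5 - 5) - 6)*(-6) = (-4/(-10) - 6)*(-6) = (-⅒*(-4) - 6)*(-6) = (⅖ - 6)*(-6) = -28/5*(-6) = 168/5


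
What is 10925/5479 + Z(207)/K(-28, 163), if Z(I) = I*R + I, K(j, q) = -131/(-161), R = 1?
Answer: 366628441/717749 ≈ 510.80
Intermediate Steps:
K(j, q) = 131/161 (K(j, q) = -131*(-1/161) = 131/161)
Z(I) = 2*I (Z(I) = I*1 + I = I + I = 2*I)
10925/5479 + Z(207)/K(-28, 163) = 10925/5479 + (2*207)/(131/161) = 10925*(1/5479) + 414*(161/131) = 10925/5479 + 66654/131 = 366628441/717749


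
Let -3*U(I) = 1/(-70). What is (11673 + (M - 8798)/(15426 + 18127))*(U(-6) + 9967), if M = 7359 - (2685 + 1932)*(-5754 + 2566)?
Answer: 425292902810273/3523065 ≈ 1.2072e+8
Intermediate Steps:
U(I) = 1/210 (U(I) = -⅓/(-70) = -⅓*(-1/70) = 1/210)
M = 14726355 (M = 7359 - 4617*(-3188) = 7359 - 1*(-14718996) = 7359 + 14718996 = 14726355)
(11673 + (M - 8798)/(15426 + 18127))*(U(-6) + 9967) = (11673 + (14726355 - 8798)/(15426 + 18127))*(1/210 + 9967) = (11673 + 14717557/33553)*(2093071/210) = (406381726/33553)*(2093071/210) = 425292902810273/3523065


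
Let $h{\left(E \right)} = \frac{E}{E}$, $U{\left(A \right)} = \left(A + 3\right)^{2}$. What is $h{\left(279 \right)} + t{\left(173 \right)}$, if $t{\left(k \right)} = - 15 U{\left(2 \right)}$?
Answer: $-374$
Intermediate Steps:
$U{\left(A \right)} = \left(3 + A\right)^{2}$
$h{\left(E \right)} = 1$
$t{\left(k \right)} = -375$ ($t{\left(k \right)} = - 15 \left(3 + 2\right)^{2} = - 15 \cdot 5^{2} = \left(-15\right) 25 = -375$)
$h{\left(279 \right)} + t{\left(173 \right)} = 1 - 375 = -374$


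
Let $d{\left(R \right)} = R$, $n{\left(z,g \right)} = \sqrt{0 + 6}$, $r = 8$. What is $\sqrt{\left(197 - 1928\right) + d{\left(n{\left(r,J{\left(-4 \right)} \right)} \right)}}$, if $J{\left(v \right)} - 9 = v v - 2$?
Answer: $\sqrt{-1731 + \sqrt{6}} \approx 41.576 i$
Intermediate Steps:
$J{\left(v \right)} = 7 + v^{2}$ ($J{\left(v \right)} = 9 + \left(v v - 2\right) = 9 + \left(v^{2} - 2\right) = 9 + \left(-2 + v^{2}\right) = 7 + v^{2}$)
$n{\left(z,g \right)} = \sqrt{6}$
$\sqrt{\left(197 - 1928\right) + d{\left(n{\left(r,J{\left(-4 \right)} \right)} \right)}} = \sqrt{\left(197 - 1928\right) + \sqrt{6}} = \sqrt{-1731 + \sqrt{6}}$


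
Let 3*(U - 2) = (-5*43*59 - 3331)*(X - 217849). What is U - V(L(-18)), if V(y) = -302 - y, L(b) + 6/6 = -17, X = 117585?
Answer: 1605829082/3 ≈ 5.3528e+8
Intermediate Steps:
L(b) = -18 (L(b) = -1 - 17 = -18)
U = 1605828230/3 (U = 2 + ((-5*43*59 - 3331)*(117585 - 217849))/3 = 2 + ((-215*59 - 3331)*(-100264))/3 = 2 + ((-12685 - 3331)*(-100264))/3 = 2 + (-16016*(-100264))/3 = 2 + (1/3)*1605828224 = 2 + 1605828224/3 = 1605828230/3 ≈ 5.3528e+8)
U - V(L(-18)) = 1605828230/3 - (-302 - 1*(-18)) = 1605828230/3 - (-302 + 18) = 1605828230/3 - 1*(-284) = 1605828230/3 + 284 = 1605829082/3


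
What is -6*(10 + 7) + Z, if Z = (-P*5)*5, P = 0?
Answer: -102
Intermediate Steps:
Z = 0 (Z = (-1*0*5)*5 = (0*5)*5 = 0*5 = 0)
-6*(10 + 7) + Z = -6*(10 + 7) + 0 = -6*17 + 0 = -102 + 0 = -102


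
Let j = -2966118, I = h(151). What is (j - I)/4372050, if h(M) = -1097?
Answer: -2965021/4372050 ≈ -0.67818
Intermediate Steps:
I = -1097
(j - I)/4372050 = (-2966118 - 1*(-1097))/4372050 = (-2966118 + 1097)*(1/4372050) = -2965021*1/4372050 = -2965021/4372050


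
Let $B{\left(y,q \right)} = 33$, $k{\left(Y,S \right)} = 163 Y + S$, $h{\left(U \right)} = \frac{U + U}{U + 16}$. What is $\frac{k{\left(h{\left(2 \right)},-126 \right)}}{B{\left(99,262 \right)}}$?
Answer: $- \frac{808}{297} \approx -2.7205$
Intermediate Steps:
$h{\left(U \right)} = \frac{2 U}{16 + U}$
$k{\left(Y,S \right)} = S + 163 Y$
$\frac{k{\left(h{\left(2 \right)},-126 \right)}}{B{\left(99,262 \right)}} = \frac{-126 + 163 \cdot 2 \cdot 2 \frac{1}{16 + 2}}{33} = \left(-126 + 163 \cdot 2 \cdot 2 \cdot \frac{1}{18}\right) \frac{1}{33} = \left(-126 + 163 \cdot \frac{2}{9}\right) \frac{1}{33} = \left(-126 + \frac{326}{9}\right) \frac{1}{33} = \left(- \frac{808}{9}\right) \frac{1}{33} = - \frac{808}{297}$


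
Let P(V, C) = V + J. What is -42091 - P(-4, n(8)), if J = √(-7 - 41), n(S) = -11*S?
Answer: -42087 - 4*I*√3 ≈ -42087.0 - 6.9282*I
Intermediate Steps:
J = 4*I*√3 (J = √(-48) = 4*I*√3 ≈ 6.9282*I)
P(V, C) = V + 4*I*√3
-42091 - P(-4, n(8)) = -42091 - (-4 + 4*I*√3) = -42091 + (4 - 4*I*√3) = -42087 - 4*I*√3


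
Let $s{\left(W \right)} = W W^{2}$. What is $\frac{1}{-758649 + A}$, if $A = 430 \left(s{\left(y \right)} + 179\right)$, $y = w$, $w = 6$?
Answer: $- \frac{1}{588799} \approx -1.6984 \cdot 10^{-6}$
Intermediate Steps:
$y = 6$
$s{\left(W \right)} = W^{3}$
$A = 169850$ ($A = 430 \left(6^{3} + 179\right) = 430 \left(216 + 179\right) = 430 \cdot 395 = 169850$)
$\frac{1}{-758649 + A} = \frac{1}{-758649 + 169850} = \frac{1}{-588799} = - \frac{1}{588799}$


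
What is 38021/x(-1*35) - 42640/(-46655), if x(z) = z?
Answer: -50639353/46655 ≈ -1085.4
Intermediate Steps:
38021/x(-1*35) - 42640/(-46655) = 38021/((-1*35)) - 42640/(-46655) = 38021/(-35) - 42640*(-1/46655) = 38021*(-1/35) + 8528/9331 = -38021/35 + 8528/9331 = -50639353/46655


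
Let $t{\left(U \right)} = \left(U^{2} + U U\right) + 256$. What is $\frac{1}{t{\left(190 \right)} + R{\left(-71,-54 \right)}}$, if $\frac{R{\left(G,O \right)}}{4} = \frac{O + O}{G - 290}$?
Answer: $\frac{361}{26157048} \approx 1.3801 \cdot 10^{-5}$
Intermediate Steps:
$R{\left(G,O \right)} = \frac{8 O}{-290 + G}$ ($R{\left(G,O \right)} = 4 \frac{O + O}{G - 290} = 4 \frac{2 O}{-290 + G} = \frac{8 O}{-290 + G}$)
$t{\left(U \right)} = 256 + 2 U^{2}$ ($t{\left(U \right)} = \left(U^{2} + U^{2}\right) + 256 = 2 U^{2} + 256 = 256 + 2 U^{2}$)
$\frac{1}{t{\left(190 \right)} + R{\left(-71,-54 \right)}} = \frac{1}{\left(256 + 2 \cdot 190^{2}\right) + 8 \left(-54\right) \frac{1}{-290 - 71}} = \frac{1}{\left(256 + 2 \cdot 36100\right) + 8 \left(-54\right) \frac{1}{-361}} = \frac{1}{\left(256 + 72200\right) + 8 \left(-54\right) \left(- \frac{1}{361}\right)} = \frac{1}{72456 + \frac{432}{361}} = \frac{1}{\frac{26157048}{361}} = \frac{361}{26157048}$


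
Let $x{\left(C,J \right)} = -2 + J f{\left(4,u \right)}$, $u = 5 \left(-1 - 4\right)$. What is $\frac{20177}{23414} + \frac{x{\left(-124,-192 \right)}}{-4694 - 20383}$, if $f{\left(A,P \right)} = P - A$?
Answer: $\frac{375656305}{587152878} \approx 0.63979$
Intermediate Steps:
$u = -25$ ($u = 5 \left(-5\right) = -25$)
$x{\left(C,J \right)} = -2 - 29 J$ ($x{\left(C,J \right)} = -2 + J \left(-25 - 4\right) = -2 + J \left(-29\right) = -2 - 29 J$)
$\frac{20177}{23414} + \frac{x{\left(-124,-192 \right)}}{-4694 - 20383} = \frac{20177}{23414} + \frac{-2 - -5568}{-4694 - 20383} = 20177 \cdot \frac{1}{23414} + \frac{-2 + 5568}{-25077} = \frac{20177}{23414} + 5566 \left(- \frac{1}{25077}\right) = \frac{20177}{23414} - \frac{5566}{25077} = \frac{375656305}{587152878}$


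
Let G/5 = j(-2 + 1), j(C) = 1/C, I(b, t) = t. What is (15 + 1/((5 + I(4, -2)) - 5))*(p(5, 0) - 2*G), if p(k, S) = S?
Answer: 145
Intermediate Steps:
G = -5 (G = 5/(-2 + 1) = 5/(-1) = 5*(-1) = -5)
(15 + 1/((5 + I(4, -2)) - 5))*(p(5, 0) - 2*G) = (15 + 1/((5 - 2) - 5))*(0 - 2*(-5)) = (15 + 1/(3 - 5))*(0 + 10) = (15 + 1/(-2))*10 = (15 - ½)*10 = (29/2)*10 = 145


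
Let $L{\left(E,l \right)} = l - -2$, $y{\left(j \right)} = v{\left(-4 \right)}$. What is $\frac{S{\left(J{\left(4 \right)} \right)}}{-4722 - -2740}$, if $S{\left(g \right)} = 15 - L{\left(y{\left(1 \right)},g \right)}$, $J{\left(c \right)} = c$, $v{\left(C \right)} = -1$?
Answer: $- \frac{9}{1982} \approx -0.0045409$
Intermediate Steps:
$y{\left(j \right)} = -1$
$L{\left(E,l \right)} = 2 + l$ ($L{\left(E,l \right)} = l + 2 = 2 + l$)
$S{\left(g \right)} = 13 - g$ ($S{\left(g \right)} = 15 - \left(2 + g\right) = 13 - g$)
$\frac{S{\left(J{\left(4 \right)} \right)}}{-4722 - -2740} = \frac{13 - 4}{-4722 - -2740} = \frac{13 - 4}{-4722 + 2740} = \frac{9}{-1982} = 9 \left(- \frac{1}{1982}\right) = - \frac{9}{1982}$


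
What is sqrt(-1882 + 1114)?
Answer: 16*I*sqrt(3) ≈ 27.713*I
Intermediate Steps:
sqrt(-1882 + 1114) = sqrt(-768) = 16*I*sqrt(3)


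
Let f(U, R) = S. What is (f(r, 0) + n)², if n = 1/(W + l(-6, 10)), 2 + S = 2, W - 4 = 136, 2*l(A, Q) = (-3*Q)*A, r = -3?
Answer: 1/52900 ≈ 1.8904e-5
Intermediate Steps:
l(A, Q) = -3*A*Q/2 (l(A, Q) = ((-3*Q)*A)/2 = (-3*A*Q)/2 = -3*A*Q/2)
W = 140 (W = 4 + 136 = 140)
S = 0 (S = -2 + 2 = 0)
f(U, R) = 0
n = 1/230 (n = 1/(140 - 3/2*(-6)*10) = 1/(140 + 90) = 1/230 ≈ 0.0043478)
(f(r, 0) + n)² = (0 + 1/230)² = (1/230)² = 1/52900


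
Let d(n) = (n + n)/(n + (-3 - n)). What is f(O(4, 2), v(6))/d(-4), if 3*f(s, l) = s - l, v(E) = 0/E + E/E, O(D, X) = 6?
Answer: 5/8 ≈ 0.62500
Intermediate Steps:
d(n) = -2*n/3 (d(n) = (2*n)/(-3) = (2*n)*(-1/3) = -2*n/3)
v(E) = 1 (v(E) = 0 + 1 = 1)
f(s, l) = -l/3 + s/3 (f(s, l) = (s - l)/3 = -l/3 + s/3)
f(O(4, 2), v(6))/d(-4) = (-1/3*1 + (1/3)*6)/((-2/3*(-4))) = (-1/3 + 2)/(8/3) = (3/8)*(5/3) = 5/8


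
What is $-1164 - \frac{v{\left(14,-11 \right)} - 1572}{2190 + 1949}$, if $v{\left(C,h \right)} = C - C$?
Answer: $- \frac{4816224}{4139} \approx -1163.6$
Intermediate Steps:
$v{\left(C,h \right)} = 0$
$-1164 - \frac{v{\left(14,-11 \right)} - 1572}{2190 + 1949} = -1164 - \frac{0 - 1572}{2190 + 1949} = -1164 - - \frac{1572}{4139} = -1164 + \frac{1572}{4139} = - \frac{4816224}{4139}$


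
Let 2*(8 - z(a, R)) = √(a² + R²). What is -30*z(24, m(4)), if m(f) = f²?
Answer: -240 + 120*√13 ≈ 192.67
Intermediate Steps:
z(a, R) = 8 - √(R² + a²)/2 (z(a, R) = 8 - √(a² + R²)/2 = 8 - √(R² + a²)/2)
-30*z(24, m(4)) = -30*(8 - √((4²)² + 24²)/2) = -30*(8 - √(16² + 576)/2) = -30*(8 - √(256 + 576)/2) = -30*(8 - 4*√13) = -240 + 120*√13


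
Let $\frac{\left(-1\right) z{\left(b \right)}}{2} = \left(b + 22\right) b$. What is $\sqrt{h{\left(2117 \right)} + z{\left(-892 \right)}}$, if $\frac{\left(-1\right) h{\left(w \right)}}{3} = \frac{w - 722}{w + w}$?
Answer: $\frac{i \sqrt{27823777171770}}{4234} \approx 1245.8 i$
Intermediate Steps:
$h{\left(w \right)} = - \frac{3 \left(-722 + w\right)}{2 w}$ ($h{\left(w \right)} = - 3 \frac{w - 722}{w + w} = - 3 \frac{-722 + w}{2 w} = - \frac{3 \left(-722 + w\right)}{2 w}$)
$z{\left(b \right)} = - 2 b \left(22 + b\right)$ ($z{\left(b \right)} = - 2 \left(b + 22\right) b = - 2 \left(22 + b\right) b = - 2 b \left(22 + b\right)$)
$\sqrt{h{\left(2117 \right)} + z{\left(-892 \right)}} = \sqrt{\left(- \frac{3}{2} + \frac{1083}{2117}\right) - - 1784 \left(22 - 892\right)} = \sqrt{\left(- \frac{3}{2} + 1083 \cdot \frac{1}{2117}\right) - \left(-1784\right) \left(-870\right)} = \sqrt{\left(- \frac{3}{2} + \frac{1083}{2117}\right) - 1552080} = \sqrt{- \frac{4185}{4234} - 1552080} = \sqrt{- \frac{6571510905}{4234}} = \frac{i \sqrt{27823777171770}}{4234}$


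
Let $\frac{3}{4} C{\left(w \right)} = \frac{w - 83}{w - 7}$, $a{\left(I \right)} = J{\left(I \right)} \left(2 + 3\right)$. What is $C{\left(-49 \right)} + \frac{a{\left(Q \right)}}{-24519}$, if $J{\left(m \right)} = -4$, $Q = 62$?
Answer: $\frac{539558}{171633} \approx 3.1437$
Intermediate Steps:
$a{\left(I \right)} = -20$ ($a{\left(I \right)} = - 4 \left(2 + 3\right) = \left(-4\right) 5 = -20$)
$C{\left(w \right)} = \frac{4 \left(-83 + w\right)}{3 \left(-7 + w\right)}$ ($C{\left(w \right)} = \frac{4 \frac{w - 83}{w - 7}}{3} = \frac{4 \frac{-83 + w}{-7 + w}}{3} = \frac{4 \left(-83 + w\right)}{3 \left(-7 + w\right)}$)
$C{\left(-49 \right)} + \frac{a{\left(Q \right)}}{-24519} = \frac{4 \left(-83 - 49\right)}{3 \left(-7 - 49\right)} - \frac{20}{-24519} = \frac{4}{3} \frac{1}{-56} \left(-132\right) - - \frac{20}{24519} = \frac{4}{3} \left(- \frac{1}{56}\right) \left(-132\right) + \frac{20}{24519} = \frac{22}{7} + \frac{20}{24519} = \frac{539558}{171633}$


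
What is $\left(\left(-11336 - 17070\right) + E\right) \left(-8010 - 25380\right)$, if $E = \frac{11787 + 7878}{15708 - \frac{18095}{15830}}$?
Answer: $\frac{292942026603360}{308869} \approx 9.4843 \cdot 10^{8}$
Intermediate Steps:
$E = \frac{2706930}{2162083}$ ($E = \frac{19665}{15708 - \frac{3619}{3166}} = \frac{19665}{\frac{49727909}{3166}} = 19665 \cdot \frac{3166}{49727909} = \frac{2706930}{2162083} \approx 1.252$)
$\left(\left(-11336 - 17070\right) + E\right) \left(-8010 - 25380\right) = \left(\left(-11336 - 17070\right) + \frac{2706930}{2162083}\right) \left(-8010 - 25380\right) = \left(-28406 + \frac{2706930}{2162083}\right) \left(-8010 - 25380\right) = \left(- \frac{61413422768}{2162083}\right) \left(-33390\right) = \frac{292942026603360}{308869}$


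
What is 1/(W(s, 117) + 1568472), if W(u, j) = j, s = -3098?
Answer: 1/1568589 ≈ 6.3752e-7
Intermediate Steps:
1/(W(s, 117) + 1568472) = 1/(117 + 1568472) = 1/1568589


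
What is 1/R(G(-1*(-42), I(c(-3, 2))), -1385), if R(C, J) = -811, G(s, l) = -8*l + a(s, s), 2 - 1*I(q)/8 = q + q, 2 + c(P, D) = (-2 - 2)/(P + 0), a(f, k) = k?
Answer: -1/811 ≈ -0.0012330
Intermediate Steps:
c(P, D) = -2 - 4/P (c(P, D) = -2 + (-2 - 2)/(P + 0) = -2 - 4/P)
I(q) = 16 - 16*q (I(q) = 16 - 8*(q + q) = 16 - 16*q)
G(s, l) = s - 8*l (G(s, l) = -8*l + s = s - 8*l)
1/R(G(-1*(-42), I(c(-3, 2))), -1385) = 1/(-811) = -1/811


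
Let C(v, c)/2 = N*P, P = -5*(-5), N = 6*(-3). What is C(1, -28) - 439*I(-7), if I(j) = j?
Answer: 2173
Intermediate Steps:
N = -18
P = 25
C(v, c) = -900 (C(v, c) = 2*(-18*25) = 2*(-450) = -900)
C(1, -28) - 439*I(-7) = -900 - 439*(-7) = -900 + 3073 = 2173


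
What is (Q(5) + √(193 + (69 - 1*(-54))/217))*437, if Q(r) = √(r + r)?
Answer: 437*√10 + 874*√2278717/217 ≈ 7461.8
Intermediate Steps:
Q(r) = √2*√r (Q(r) = √(2*r) = √2*√r)
(Q(5) + √(193 + (69 - 1*(-54))/217))*437 = (√2*√5 + √(193 + (69 - 1*(-54))/217))*437 = (√10 + √(193 + (69 + 54)*(1/217)))*437 = (√10 + √(193 + 123*(1/217)))*437 = (√10 + √(193 + 123/217))*437 = (√10 + √(42004/217))*437 = (√10 + 2*√2278717/217)*437 = 437*√10 + 874*√2278717/217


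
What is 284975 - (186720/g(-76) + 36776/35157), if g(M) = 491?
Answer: 4912680670769/17262087 ≈ 2.8459e+5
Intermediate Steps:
284975 - (186720/g(-76) + 36776/35157) = 284975 - (186720/491 + 36776/35157) = 284975 - 1*6582572056/17262087 = 284975 - 6582572056/17262087 = 4912680670769/17262087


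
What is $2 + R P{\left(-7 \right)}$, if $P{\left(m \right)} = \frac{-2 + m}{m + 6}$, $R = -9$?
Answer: $-79$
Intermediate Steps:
$P{\left(m \right)} = \frac{-2 + m}{6 + m}$
$2 + R P{\left(-7 \right)} = 2 - 9 \frac{-2 - 7}{6 - 7} = 2 - 9 \frac{1}{-1} \left(-9\right) = 2 - 9 \left(\left(-1\right) \left(-9\right)\right) = 2 - 81 = -79$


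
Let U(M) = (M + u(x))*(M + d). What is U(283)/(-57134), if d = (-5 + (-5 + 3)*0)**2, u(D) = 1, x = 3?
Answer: -568/371 ≈ -1.5310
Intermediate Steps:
d = 25 (d = (-5 - 2*0)**2 = (-5 + 0)**2 = (-5)**2 = 25)
U(M) = (1 + M)*(25 + M) (U(M) = (M + 1)*(M + 25) = (1 + M)*(25 + M))
U(283)/(-57134) = (25 + 283**2 + 26*283)/(-57134) = (25 + 80089 + 7358)*(-1/57134) = 87472*(-1/57134) = -568/371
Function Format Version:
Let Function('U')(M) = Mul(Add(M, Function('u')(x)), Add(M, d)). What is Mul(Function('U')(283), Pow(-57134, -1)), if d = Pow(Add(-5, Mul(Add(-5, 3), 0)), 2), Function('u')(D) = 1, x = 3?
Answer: Rational(-568, 371) ≈ -1.5310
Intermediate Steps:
d = 25 (d = Pow(Add(-5, Mul(-2, 0)), 2) = Pow(Add(-5, 0), 2) = Pow(-5, 2) = 25)
Function('U')(M) = Mul(Add(1, M), Add(25, M)) (Function('U')(M) = Mul(Add(M, 1), Add(M, 25)) = Mul(Add(1, M), Add(25, M)))
Mul(Function('U')(283), Pow(-57134, -1)) = Mul(Add(25, Pow(283, 2), Mul(26, 283)), Pow(-57134, -1)) = Mul(Add(25, 80089, 7358), Rational(-1, 57134)) = Mul(87472, Rational(-1, 57134)) = Rational(-568, 371)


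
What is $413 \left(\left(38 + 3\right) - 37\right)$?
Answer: $1652$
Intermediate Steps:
$413 \left(\left(38 + 3\right) - 37\right) = 413 \left(41 - 37\right) = 413 \cdot 4 = 1652$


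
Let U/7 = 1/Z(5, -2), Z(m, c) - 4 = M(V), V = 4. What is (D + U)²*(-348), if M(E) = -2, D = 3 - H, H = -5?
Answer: -46023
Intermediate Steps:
D = 8 (D = 3 - 1*(-5) = 3 + 5 = 8)
Z(m, c) = 2 (Z(m, c) = 4 - 2 = 2)
U = 7/2 ≈ 3.5000
(D + U)²*(-348) = (8 + 7/2)²*(-348) = (23/2)²*(-348) = (529/4)*(-348) = -46023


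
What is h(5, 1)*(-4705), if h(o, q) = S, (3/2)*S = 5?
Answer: -47050/3 ≈ -15683.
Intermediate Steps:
S = 10/3 (S = (⅔)*5 = 10/3 ≈ 3.3333)
h(o, q) = 10/3
h(5, 1)*(-4705) = (10/3)*(-4705) = -47050/3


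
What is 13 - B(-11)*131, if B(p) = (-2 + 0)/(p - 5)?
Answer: -27/8 ≈ -3.3750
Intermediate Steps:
B(p) = -2/(-5 + p)
13 - B(-11)*131 = 13 - (-2)/(-5 - 11)*131 = 13 - (-2)/(-16)*131 = 13 - (-2)*(-1)/16*131 = 13 - 1*⅛*131 = 13 - ⅛*131 = 13 - 131/8 = -27/8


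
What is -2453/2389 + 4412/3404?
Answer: 547564/2033039 ≈ 0.26933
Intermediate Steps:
-2453/2389 + 4412/3404 = -2453*1/2389 + 4412*(1/3404) = -2453/2389 + 1103/851 = 547564/2033039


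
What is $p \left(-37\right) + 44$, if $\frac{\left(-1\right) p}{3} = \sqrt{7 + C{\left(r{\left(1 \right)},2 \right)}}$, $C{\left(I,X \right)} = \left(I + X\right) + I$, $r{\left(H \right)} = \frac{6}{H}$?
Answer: $44 + 111 \sqrt{21} \approx 552.67$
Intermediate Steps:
$C{\left(I,X \right)} = X + 2 I$
$p = - 3 \sqrt{21}$ ($p = - 3 \sqrt{7 + \left(2 + 2 \cdot \frac{6}{1}\right)} = - 3 \sqrt{7 + \left(2 + 2 \cdot 6 \cdot 1\right)} = - 3 \sqrt{7 + \left(2 + 2 \cdot 6\right)} = - 3 \sqrt{7 + \left(2 + 12\right)} = - 3 \sqrt{7 + 14} = - 3 \sqrt{21} \approx -13.748$)
$p \left(-37\right) + 44 = - 3 \sqrt{21} \left(-37\right) + 44 = 111 \sqrt{21} + 44 = 44 + 111 \sqrt{21}$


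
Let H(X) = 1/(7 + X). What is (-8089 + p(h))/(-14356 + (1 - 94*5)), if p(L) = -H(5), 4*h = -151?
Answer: 97069/177900 ≈ 0.54564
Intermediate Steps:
h = -151/4 (h = (¼)*(-151) = -151/4 ≈ -37.750)
p(L) = -1/12 (p(L) = -1/(7 + 5) = -1/12)
(-8089 + p(h))/(-14356 + (1 - 94*5)) = (-8089 - 1/12)/(-14356 + (1 - 94*5)) = -97069/(12*(-14356 + (1 - 470))) = -97069/(12*(-14356 - 469)) = -97069/12/(-14825) = -97069/12*(-1/14825) = 97069/177900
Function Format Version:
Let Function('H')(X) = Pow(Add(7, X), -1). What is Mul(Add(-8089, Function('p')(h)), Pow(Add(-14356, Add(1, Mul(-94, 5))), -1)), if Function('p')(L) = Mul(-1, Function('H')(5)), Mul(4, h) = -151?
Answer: Rational(97069, 177900) ≈ 0.54564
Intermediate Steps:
h = Rational(-151, 4) (h = Mul(Rational(1, 4), -151) = Rational(-151, 4) ≈ -37.750)
Function('p')(L) = Rational(-1, 12) (Function('p')(L) = Mul(-1, Pow(Add(7, 5), -1)) = Mul(-1, Pow(12, -1)) = Mul(-1, Rational(1, 12)) = Rational(-1, 12))
Mul(Add(-8089, Function('p')(h)), Pow(Add(-14356, Add(1, Mul(-94, 5))), -1)) = Mul(Add(-8089, Rational(-1, 12)), Pow(Add(-14356, Add(1, Mul(-94, 5))), -1)) = Mul(Rational(-97069, 12), Pow(Add(-14356, Add(1, -470)), -1)) = Mul(Rational(-97069, 12), Pow(Add(-14356, -469), -1)) = Mul(Rational(-97069, 12), Pow(-14825, -1)) = Mul(Rational(-97069, 12), Rational(-1, 14825)) = Rational(97069, 177900)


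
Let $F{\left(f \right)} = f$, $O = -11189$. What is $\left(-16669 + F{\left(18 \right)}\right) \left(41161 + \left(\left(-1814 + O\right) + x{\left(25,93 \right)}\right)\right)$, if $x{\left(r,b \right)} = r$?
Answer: $-469275133$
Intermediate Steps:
$\left(-16669 + F{\left(18 \right)}\right) \left(41161 + \left(\left(-1814 + O\right) + x{\left(25,93 \right)}\right)\right) = \left(-16669 + 18\right) \left(41161 + \left(\left(-1814 - 11189\right) + 25\right)\right) = - 16651 \left(41161 + \left(-13003 + 25\right)\right) = - 16651 \left(41161 - 12978\right) = \left(-16651\right) 28183 = -469275133$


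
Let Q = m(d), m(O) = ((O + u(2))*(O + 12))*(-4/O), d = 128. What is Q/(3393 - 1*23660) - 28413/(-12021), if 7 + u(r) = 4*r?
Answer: 1553681661/649678952 ≈ 2.3915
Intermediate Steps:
u(r) = -7 + 4*r
m(O) = -4*(1 + O)*(12 + O)/O (m(O) = ((O + (-7 + 4*2))*(O + 12))*(-4/O) = ((O + (-7 + 8))*(12 + O))*(-4/O) = ((O + 1)*(12 + O))*(-4/O) = ((1 + O)*(12 + O))*(-4/O) = -4*(1 + O)*(12 + O)/O)
Q = -4515/8 (Q = -52 - 48/128 - 4*128 = -52 - 48*1/128 - 512 = -52 - 3/8 - 512 = -4515/8 ≈ -564.38)
Q/(3393 - 1*23660) - 28413/(-12021) = -4515/(8*(3393 - 1*23660)) - 28413/(-12021) = -4515/(8*(3393 - 23660)) - 28413*(-1/12021) = -4515/8/(-20267) + 9471/4007 = -4515/8*(-1/20267) + 9471/4007 = 4515/162136 + 9471/4007 = 1553681661/649678952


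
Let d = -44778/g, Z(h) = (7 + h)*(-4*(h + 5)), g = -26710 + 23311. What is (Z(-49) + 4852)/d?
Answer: -1438910/7463 ≈ -192.81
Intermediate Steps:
g = -3399
Z(h) = (-20 - 4*h)*(7 + h) (Z(h) = (7 + h)*(-4*(5 + h)) = (7 + h)*(-20 - 4*h) = (-20 - 4*h)*(7 + h))
d = 14926/1133 (d = -44778/(-3399) = -44778*(-1/3399) = 14926/1133 ≈ 13.174)
(Z(-49) + 4852)/d = ((-140 - 48*(-49) - 4*(-49)**2) + 4852)/(14926/1133) = ((-140 + 2352 - 4*2401) + 4852)*(1133/14926) = ((-140 + 2352 - 9604) + 4852)*(1133/14926) = (-7392 + 4852)*(1133/14926) = -2540*1133/14926 = -1438910/7463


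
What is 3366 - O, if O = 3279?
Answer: 87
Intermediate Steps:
3366 - O = 3366 - 1*3279 = 3366 - 3279 = 87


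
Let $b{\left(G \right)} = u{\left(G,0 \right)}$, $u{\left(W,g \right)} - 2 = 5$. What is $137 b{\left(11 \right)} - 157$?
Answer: $802$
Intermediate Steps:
$u{\left(W,g \right)} = 7$ ($u{\left(W,g \right)} = 2 + 5 = 7$)
$b{\left(G \right)} = 7$
$137 b{\left(11 \right)} - 157 = 137 \cdot 7 - 157 = 959 - 157 = 802$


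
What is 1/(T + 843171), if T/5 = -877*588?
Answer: -1/1735209 ≈ -5.7630e-7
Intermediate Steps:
T = -2578380 (T = 5*(-877*588) = 5*(-515676) = -2578380)
1/(T + 843171) = 1/(-2578380 + 843171) = 1/(-1735209) = -1/1735209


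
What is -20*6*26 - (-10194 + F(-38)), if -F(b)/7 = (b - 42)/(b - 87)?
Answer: 176962/25 ≈ 7078.5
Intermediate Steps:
F(b) = -7*(-42 + b)/(-87 + b) (F(b) = -7*(b - 42)/(b - 87) = -7*(-42 + b)/(-87 + b))
-20*6*26 - (-10194 + F(-38)) = -20*6*26 - (-10194 + 7*(42 - 1*(-38))/(-87 - 38)) = -120*26 - (-10194 + 7*(42 + 38)/(-125)) = -3120 - (-10194 + 7*(-1/125)*80) = -3120 - (-10194 - 112/25) = -3120 - 1*(-254962/25) = -3120 + 254962/25 = 176962/25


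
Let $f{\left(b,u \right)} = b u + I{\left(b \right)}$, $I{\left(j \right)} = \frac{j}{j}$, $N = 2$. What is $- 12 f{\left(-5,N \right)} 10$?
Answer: $1080$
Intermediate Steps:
$I{\left(j \right)} = 1$
$f{\left(b,u \right)} = 1 + b u$ ($f{\left(b,u \right)} = b u + 1 = 1 + b u$)
$- 12 f{\left(-5,N \right)} 10 = - 12 \left(1 - 10\right) 10 = \left(-12\right) \left(-9\right) 10 = 108 \cdot 10 = 1080$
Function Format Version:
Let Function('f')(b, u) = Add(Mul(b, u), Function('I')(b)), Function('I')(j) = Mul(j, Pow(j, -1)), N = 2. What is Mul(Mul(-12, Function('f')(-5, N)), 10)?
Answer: 1080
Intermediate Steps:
Function('I')(j) = 1
Function('f')(b, u) = Add(1, Mul(b, u)) (Function('f')(b, u) = Add(Mul(b, u), 1) = Add(1, Mul(b, u)))
Mul(Mul(-12, Function('f')(-5, N)), 10) = Mul(Mul(-12, Add(1, Mul(-5, 2))), 10) = Mul(Mul(-12, Add(1, -10)), 10) = Mul(Mul(-12, -9), 10) = Mul(108, 10) = 1080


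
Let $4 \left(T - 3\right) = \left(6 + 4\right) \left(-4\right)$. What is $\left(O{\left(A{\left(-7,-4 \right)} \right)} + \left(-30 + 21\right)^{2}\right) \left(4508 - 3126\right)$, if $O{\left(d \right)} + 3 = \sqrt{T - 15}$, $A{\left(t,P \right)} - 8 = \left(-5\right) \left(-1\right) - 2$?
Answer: $107796 + 1382 i \sqrt{22} \approx 1.078 \cdot 10^{5} + 6482.2 i$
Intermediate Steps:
$A{\left(t,P \right)} = 11$ ($A{\left(t,P \right)} = 8 - -3 = 8 + \left(5 - 2\right) = 8 + 3 = 11$)
$T = -7$ ($T = 3 + \frac{\left(6 + 4\right) \left(-4\right)}{4} = 3 + \frac{10 \left(-4\right)}{4} = 3 + \frac{1}{4} \left(-40\right) = 3 - 10 = -7$)
$O{\left(d \right)} = -3 + i \sqrt{22}$ ($O{\left(d \right)} = -3 + \sqrt{-7 - 15} = -3 + \sqrt{-22} = -3 + i \sqrt{22}$)
$\left(O{\left(A{\left(-7,-4 \right)} \right)} + \left(-30 + 21\right)^{2}\right) \left(4508 - 3126\right) = \left(\left(-3 + i \sqrt{22}\right) + \left(-30 + 21\right)^{2}\right) \left(4508 - 3126\right) = \left(\left(-3 + i \sqrt{22}\right) + \left(-9\right)^{2}\right) 1382 = \left(\left(-3 + i \sqrt{22}\right) + 81\right) 1382 = \left(78 + i \sqrt{22}\right) 1382 = 107796 + 1382 i \sqrt{22}$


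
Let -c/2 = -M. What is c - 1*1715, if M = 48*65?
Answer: 4525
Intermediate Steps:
M = 3120
c = 6240 (c = -(-2)*3120 = -2*(-3120) = 6240)
c - 1*1715 = 6240 - 1*1715 = 6240 - 1715 = 4525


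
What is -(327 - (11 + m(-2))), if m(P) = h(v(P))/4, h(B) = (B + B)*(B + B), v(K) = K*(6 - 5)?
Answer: -312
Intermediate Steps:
v(K) = K (v(K) = K*1 = K)
h(B) = 4*B**2 (h(B) = (2*B)*(2*B) = 4*B**2)
m(P) = P**2 (m(P) = (4*P**2)/4 = (4*P**2)*(1/4) = P**2)
-(327 - (11 + m(-2))) = -(327 - (11 + (-2)**2)) = -(327 - (11 + 4)) = -(327 - 1*15) = -(327 - 15) = -1*312 = -312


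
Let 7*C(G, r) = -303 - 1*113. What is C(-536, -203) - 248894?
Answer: -1742674/7 ≈ -2.4895e+5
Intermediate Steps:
C(G, r) = -416/7 (C(G, r) = (-303 - 1*113)/7 = (-303 - 113)/7 = (⅐)*(-416) = -416/7)
C(-536, -203) - 248894 = -416/7 - 248894 = -1742674/7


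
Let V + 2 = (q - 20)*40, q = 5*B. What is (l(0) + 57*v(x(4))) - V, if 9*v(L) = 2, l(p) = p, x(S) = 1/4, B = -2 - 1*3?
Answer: 5444/3 ≈ 1814.7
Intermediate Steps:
B = -5 (B = -2 - 3 = -5)
x(S) = ¼
v(L) = 2/9 (v(L) = (⅑)*2 = 2/9)
q = -25 (q = 5*(-5) = -25)
V = -1802 (V = -2 + (-25 - 20)*40 = -2 - 45*40 = -2 - 1800 = -1802)
(l(0) + 57*v(x(4))) - V = (0 + 57*(2/9)) - 1*(-1802) = (0 + 38/3) + 1802 = 38/3 + 1802 = 5444/3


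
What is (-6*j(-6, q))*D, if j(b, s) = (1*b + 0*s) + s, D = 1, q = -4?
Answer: 60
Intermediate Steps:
j(b, s) = b + s (j(b, s) = (b + 0) + s = b + s)
(-6*j(-6, q))*D = -6*(-6 - 4)*1 = -6*(-10)*1 = 60*1 = 60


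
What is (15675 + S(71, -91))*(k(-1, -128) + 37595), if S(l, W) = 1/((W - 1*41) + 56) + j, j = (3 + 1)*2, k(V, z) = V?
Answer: 22404275879/38 ≈ 5.8959e+8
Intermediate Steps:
j = 8 (j = 4*2 = 8)
S(l, W) = 8 + 1/(15 + W) (S(l, W) = 1/((W - 1*41) + 56) + 8 = 1/((W - 41) + 56) + 8 = 1/((-41 + W) + 56) + 8 = 1/(15 + W) + 8 = 8 + 1/(15 + W))
(15675 + S(71, -91))*(k(-1, -128) + 37595) = (15675 + (121 + 8*(-91))/(15 - 91))*(-1 + 37595) = (15675 + (121 - 728)/(-76))*37594 = (15675 - 1/76*(-607))*37594 = (15675 + 607/76)*37594 = (1191907/76)*37594 = 22404275879/38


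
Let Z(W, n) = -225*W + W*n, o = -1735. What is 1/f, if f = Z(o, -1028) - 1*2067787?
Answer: 1/106168 ≈ 9.4190e-6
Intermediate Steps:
f = 106168 (f = -1735*(-225 - 1028) - 1*2067787 = -1735*(-1253) - 2067787 = 2173955 - 2067787 = 106168)
1/f = 1/106168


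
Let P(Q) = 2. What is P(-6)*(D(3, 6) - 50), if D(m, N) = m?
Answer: -94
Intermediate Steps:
P(-6)*(D(3, 6) - 50) = 2*(3 - 50) = 2*(-47) = -94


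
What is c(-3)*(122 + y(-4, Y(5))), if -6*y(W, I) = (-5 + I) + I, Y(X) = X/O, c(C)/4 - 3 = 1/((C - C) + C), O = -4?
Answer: 3944/3 ≈ 1314.7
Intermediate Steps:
c(C) = 12 + 4/C (c(C) = 12 + 4/((C - C) + C) = 12 + 4/(0 + C) = 12 + 4/C)
Y(X) = -X/4 (Y(X) = X/(-4) = X*(-¼) = -X/4)
y(W, I) = ⅚ - I/3 (y(W, I) = -((-5 + I) + I)/6 = -(-5 + 2*I)/6 = ⅚ - I/3)
c(-3)*(122 + y(-4, Y(5))) = (12 + 4/(-3))*(122 + (⅚ - (-1)*5/12)) = (12 + 4*(-⅓))*(122 + (⅚ - ⅓*(-5/4))) = (12 - 4/3)*(122 + (⅚ + 5/12)) = 32*(122 + 5/4)/3 = (32/3)*(493/4) = 3944/3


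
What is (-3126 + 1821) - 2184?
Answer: -3489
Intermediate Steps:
(-3126 + 1821) - 2184 = -1305 - 2184 = -3489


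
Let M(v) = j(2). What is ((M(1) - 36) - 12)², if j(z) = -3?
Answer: 2601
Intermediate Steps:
M(v) = -3
((M(1) - 36) - 12)² = ((-3 - 36) - 12)² = (-39 - 12)² = (-51)² = 2601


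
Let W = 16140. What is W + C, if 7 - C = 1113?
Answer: 15034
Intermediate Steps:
C = -1106 (C = 7 - 1*1113 = 7 - 1113 = -1106)
W + C = 16140 - 1106 = 15034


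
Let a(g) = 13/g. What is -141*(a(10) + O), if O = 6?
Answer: -10293/10 ≈ -1029.3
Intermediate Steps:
-141*(a(10) + O) = -141*(13/10 + 6) = -141*73/10 = -10293/10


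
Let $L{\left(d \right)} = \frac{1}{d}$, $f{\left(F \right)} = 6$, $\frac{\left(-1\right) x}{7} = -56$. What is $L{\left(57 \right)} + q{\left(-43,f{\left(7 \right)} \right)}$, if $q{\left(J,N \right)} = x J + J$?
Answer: $- \frac{963242}{57} \approx -16899.0$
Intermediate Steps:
$x = 392$ ($x = \left(-7\right) \left(-56\right) = 392$)
$q{\left(J,N \right)} = 393 J$ ($q{\left(J,N \right)} = 392 J + J = 393 J$)
$L{\left(57 \right)} + q{\left(-43,f{\left(7 \right)} \right)} = \frac{1}{57} + 393 \left(-43\right) = \frac{1}{57} - 16899 = - \frac{963242}{57}$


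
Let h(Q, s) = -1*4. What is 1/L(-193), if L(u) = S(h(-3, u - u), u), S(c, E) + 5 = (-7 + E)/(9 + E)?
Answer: -23/90 ≈ -0.25556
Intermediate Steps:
h(Q, s) = -4
S(c, E) = -5 + (-7 + E)/(9 + E)
L(u) = 4*(-13 - u)/(9 + u)
1/L(-193) = 1/(4*(-13 - 1*(-193))/(9 - 193)) = 1/(4*(-13 + 193)/(-184)) = 1/(4*(-1/184)*180) = 1/(-90/23) = -23/90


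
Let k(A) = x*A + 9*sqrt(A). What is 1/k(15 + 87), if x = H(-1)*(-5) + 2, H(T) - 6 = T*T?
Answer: -11/36999 - sqrt(102)/1257966 ≈ -0.00030533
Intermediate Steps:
H(T) = 6 + T**2 (H(T) = 6 + T*T = 6 + T**2)
x = -33 (x = (6 + (-1)**2)*(-5) + 2 = (6 + 1)*(-5) + 2 = 7*(-5) + 2 = -35 + 2 = -33)
k(A) = -33*A + 9*sqrt(A)
1/k(15 + 87) = 1/(-33*(15 + 87) + 9*sqrt(15 + 87)) = 1/(-33*102 + 9*sqrt(102)) = 1/(-3366 + 9*sqrt(102))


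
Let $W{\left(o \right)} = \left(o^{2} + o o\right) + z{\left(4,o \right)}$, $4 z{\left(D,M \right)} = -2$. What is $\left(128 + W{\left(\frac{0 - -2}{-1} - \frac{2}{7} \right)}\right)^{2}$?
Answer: $\frac{182763361}{9604} \approx 19030.0$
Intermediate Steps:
$z{\left(D,M \right)} = - \frac{1}{2}$ ($z{\left(D,M \right)} = \frac{1}{4} \left(-2\right) = - \frac{1}{2}$)
$W{\left(o \right)} = - \frac{1}{2} + 2 o^{2}$ ($W{\left(o \right)} = \left(o^{2} + o o\right) - \frac{1}{2} = \left(o^{2} + o^{2}\right) - \frac{1}{2} = 2 o^{2} - \frac{1}{2} = - \frac{1}{2} + 2 o^{2}$)
$\left(128 + W{\left(\frac{0 - -2}{-1} - \frac{2}{7} \right)}\right)^{2} = \left(128 - \left(\frac{1}{2} - 2 \left(\frac{0 - -2}{-1} - \frac{2}{7}\right)^{2}\right)\right)^{2} = \left(128 - \left(\frac{1}{2} - 2 \left(\left(0 + 2\right) \left(-1\right) - \frac{2}{7}\right)^{2}\right)\right)^{2} = \left(128 - \left(\frac{1}{2} - 2 \left(2 \left(-1\right) - \frac{2}{7}\right)^{2}\right)\right)^{2} = \left(128 - \left(\frac{1}{2} - 2 \left(-2 - \frac{2}{7}\right)^{2}\right)\right)^{2} = \left(128 - \left(\frac{1}{2} - 2 \left(- \frac{16}{7}\right)^{2}\right)\right)^{2} = \left(128 + \left(- \frac{1}{2} + 2 \cdot \frac{256}{49}\right)\right)^{2} = \left(128 + \left(- \frac{1}{2} + \frac{512}{49}\right)\right)^{2} = \left(128 + \frac{975}{98}\right)^{2} = \left(\frac{13519}{98}\right)^{2} = \frac{182763361}{9604}$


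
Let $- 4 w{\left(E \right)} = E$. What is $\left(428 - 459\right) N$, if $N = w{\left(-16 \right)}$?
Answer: $-124$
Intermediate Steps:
$w{\left(E \right)} = - \frac{E}{4}$
$N = 4$ ($N = \left(- \frac{1}{4}\right) \left(-16\right) = 4$)
$\left(428 - 459\right) N = \left(428 - 459\right) 4 = \left(-31\right) 4 = -124$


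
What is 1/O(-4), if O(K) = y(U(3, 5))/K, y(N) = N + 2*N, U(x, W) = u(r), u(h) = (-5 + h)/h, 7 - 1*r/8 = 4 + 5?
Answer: -64/63 ≈ -1.0159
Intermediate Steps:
r = -16 (r = 56 - 8*(4 + 5) = 56 - 8*9 = 56 - 72 = -16)
u(h) = (-5 + h)/h
U(x, W) = 21/16 (U(x, W) = (-5 - 16)/(-16) = -1/16*(-21) = 21/16)
y(N) = 3*N
O(K) = 63/(16*K) (O(K) = (3*(21/16))/K = 63/(16*K))
1/O(-4) = 1/((63/16)/(-4)) = 1/((63/16)*(-¼)) = 1/(-63/64) = -64/63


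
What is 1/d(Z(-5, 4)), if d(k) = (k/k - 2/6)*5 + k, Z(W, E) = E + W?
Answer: 3/7 ≈ 0.42857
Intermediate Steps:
d(k) = 10/3 + k (d(k) = (1 - 2*⅙)*5 + k = (1 - ⅓)*5 + k = (⅔)*5 + k = 10/3 + k)
1/d(Z(-5, 4)) = 1/(10/3 + (4 - 5)) = 1/(10/3 - 1) = 1/(7/3) = 3/7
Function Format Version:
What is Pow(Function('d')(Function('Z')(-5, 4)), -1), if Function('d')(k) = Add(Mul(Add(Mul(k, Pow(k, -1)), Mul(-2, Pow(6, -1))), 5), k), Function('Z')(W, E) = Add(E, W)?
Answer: Rational(3, 7) ≈ 0.42857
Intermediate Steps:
Function('d')(k) = Add(Rational(10, 3), k) (Function('d')(k) = Add(Mul(Add(1, Mul(-2, Rational(1, 6))), 5), k) = Add(Mul(Add(1, Rational(-1, 3)), 5), k) = Add(Mul(Rational(2, 3), 5), k) = Add(Rational(10, 3), k))
Pow(Function('d')(Function('Z')(-5, 4)), -1) = Pow(Add(Rational(10, 3), Add(4, -5)), -1) = Pow(Add(Rational(10, 3), -1), -1) = Pow(Rational(7, 3), -1) = Rational(3, 7)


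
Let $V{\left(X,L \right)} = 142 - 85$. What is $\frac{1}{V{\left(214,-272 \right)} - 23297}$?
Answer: $- \frac{1}{23240} \approx -4.3029 \cdot 10^{-5}$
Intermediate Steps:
$V{\left(X,L \right)} = 57$
$\frac{1}{V{\left(214,-272 \right)} - 23297} = \frac{1}{57 - 23297} = \frac{1}{-23240} = - \frac{1}{23240}$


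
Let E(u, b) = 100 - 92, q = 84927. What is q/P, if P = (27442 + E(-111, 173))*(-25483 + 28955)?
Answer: 28309/31768800 ≈ 0.00089109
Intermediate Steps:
E(u, b) = 8
P = 95306400 (P = (27442 + 8)*(-25483 + 28955) = 27450*3472 = 95306400)
q/P = 84927/95306400 = 84927*(1/95306400) = 28309/31768800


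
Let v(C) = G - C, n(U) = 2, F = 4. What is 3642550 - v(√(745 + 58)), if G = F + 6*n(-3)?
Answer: 3642534 + √803 ≈ 3.6426e+6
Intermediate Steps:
G = 16 (G = 4 + 6*2 = 4 + 12 = 16)
v(C) = 16 - C
3642550 - v(√(745 + 58)) = 3642550 - (16 - √(745 + 58)) = 3642550 - (16 - √803) = 3642550 + (-16 + √803) = 3642534 + √803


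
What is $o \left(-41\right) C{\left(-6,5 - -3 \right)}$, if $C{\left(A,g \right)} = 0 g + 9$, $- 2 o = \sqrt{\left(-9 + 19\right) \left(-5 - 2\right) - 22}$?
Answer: $369 i \sqrt{23} \approx 1769.7 i$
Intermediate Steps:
$o = - i \sqrt{23}$ ($o = - \frac{\sqrt{\left(-9 + 19\right) \left(-5 - 2\right) - 22}}{2} = - \frac{\sqrt{10 \left(-7\right) - 22}}{2} = - \frac{\sqrt{-70 - 22}}{2} = - \frac{\sqrt{-92}}{2} = - \frac{2 i \sqrt{23}}{2} = - i \sqrt{23} \approx - 4.7958 i$)
$C{\left(A,g \right)} = 9$ ($C{\left(A,g \right)} = 0 + 9 = 9$)
$o \left(-41\right) C{\left(-6,5 - -3 \right)} = - i \sqrt{23} \left(-41\right) 9 = 41 i \sqrt{23} \cdot 9 = 369 i \sqrt{23}$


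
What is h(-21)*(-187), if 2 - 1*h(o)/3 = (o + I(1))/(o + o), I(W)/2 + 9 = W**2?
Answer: -8789/14 ≈ -627.79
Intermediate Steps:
I(W) = -18 + 2*W**2
h(o) = 6 - 3*(-16 + o)/(2*o) (h(o) = 6 - 3*(o + (-18 + 2*1**2))/(o + o) = 6 - 3*(o + (-18 + 2*1))/(2*o) = 6 - 3*(o + (-18 + 2))*1/(2*o) = 6 - 3*(o - 16)*1/(2*o) = 6 - 3*(-16 + o)*1/(2*o) = 6 - 3*(-16 + o)/(2*o))
h(-21)*(-187) = (9/2 + 24/(-21))*(-187) = (9/2 + 24*(-1/21))*(-187) = (9/2 - 8/7)*(-187) = (47/14)*(-187) = -8789/14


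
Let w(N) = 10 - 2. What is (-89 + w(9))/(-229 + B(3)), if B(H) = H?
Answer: 81/226 ≈ 0.35841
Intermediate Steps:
w(N) = 8
(-89 + w(9))/(-229 + B(3)) = (-89 + 8)/(-229 + 3) = -81/(-226) = -81*(-1/226) = 81/226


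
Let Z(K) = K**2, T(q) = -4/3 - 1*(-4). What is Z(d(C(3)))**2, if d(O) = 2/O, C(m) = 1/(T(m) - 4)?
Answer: 4096/81 ≈ 50.568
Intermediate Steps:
T(q) = 8/3 (T(q) = -4*1/3 + 4 = -4/3 + 4 = 8/3)
C(m) = -3/4 (C(m) = 1/(8/3 - 4) = 1/(-4/3) = -3/4)
Z(d(C(3)))**2 = ((2/(-3/4))**2)**2 = ((2*(-4/3))**2)**2 = ((-8/3)**2)**2 = (64/9)**2 = 4096/81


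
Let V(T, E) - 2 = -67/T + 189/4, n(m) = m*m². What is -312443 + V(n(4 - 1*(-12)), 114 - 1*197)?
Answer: -1279564867/4096 ≈ -3.1239e+5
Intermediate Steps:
n(m) = m³
V(T, E) = 197/4 - 67/T (V(T, E) = 2 + (-67/T + 189/4) = 2 + (189/4 - 67/T) = 197/4 - 67/T)
-312443 + V(n(4 - 1*(-12)), 114 - 1*197) = -312443 + (197/4 - 67/(4 - 1*(-12))³) = -312443 + (197/4 - 67/(4 + 12)³) = -312443 + (197/4 - 67/(16³)) = -312443 + (197/4 - 67/4096) = -312443 + 201661/4096 = -1279564867/4096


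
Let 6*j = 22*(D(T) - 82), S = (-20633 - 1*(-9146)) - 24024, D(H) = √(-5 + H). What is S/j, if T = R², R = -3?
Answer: 106533/880 ≈ 121.06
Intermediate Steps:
T = 9 (T = (-3)² = 9)
S = -35511 (S = (-20633 + 9146) - 24024 = -11487 - 24024 = -35511)
j = -880/3 (j = (22*(√(-5 + 9) - 82))/6 = (22*(√4 - 82))/6 = (22*(2 - 82))/6 = (22*(-80))/6 = (⅙)*(-1760) = -880/3 ≈ -293.33)
S/j = -35511/(-880/3) = -35511*(-3/880) = 106533/880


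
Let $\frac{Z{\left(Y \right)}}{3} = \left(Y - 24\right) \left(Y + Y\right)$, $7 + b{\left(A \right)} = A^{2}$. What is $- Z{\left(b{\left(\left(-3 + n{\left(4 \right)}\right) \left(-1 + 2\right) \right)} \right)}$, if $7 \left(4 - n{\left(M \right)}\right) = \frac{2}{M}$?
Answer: $- \frac{21318363}{19208} \approx -1109.9$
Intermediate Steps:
$n{\left(M \right)} = 4 - \frac{2}{7 M}$ ($n{\left(M \right)} = 4 - \frac{2 \frac{1}{M}}{7} = 4 - \frac{2}{7 M}$)
$b{\left(A \right)} = -7 + A^{2}$
$Z{\left(Y \right)} = 6 Y \left(-24 + Y\right)$ ($Z{\left(Y \right)} = 3 \left(Y - 24\right) \left(Y + Y\right) = 3 \left(-24 + Y\right) 2 Y = 3 \cdot 2 Y \left(-24 + Y\right) = 6 Y \left(-24 + Y\right)$)
$- Z{\left(b{\left(\left(-3 + n{\left(4 \right)}\right) \left(-1 + 2\right) \right)} \right)} = - 6 \left(-7 + \left(\left(-3 + \left(4 - \frac{2}{7 \cdot 4}\right)\right) \left(-1 + 2\right)\right)^{2}\right) \left(-24 - \left(7 - \left(\left(-3 + \left(4 - \frac{2}{7 \cdot 4}\right)\right) \left(-1 + 2\right)\right)^{2}\right)\right) = - 6 \left(-7 + \left(\left(-3 + \left(4 - \frac{1}{14}\right)\right) 1\right)^{2}\right) \left(-24 - \left(7 - \left(\left(-3 + \left(4 - \frac{1}{14}\right)\right) 1\right)^{2}\right)\right) = - 6 \left(-7 + \left(\left(-3 + \frac{55}{14}\right) 1\right)^{2}\right) \left(-24 - \left(7 - \left(\left(-3 + \frac{55}{14}\right) 1\right)^{2}\right)\right) = - 6 \left(-7 + \left(\frac{13}{14} \cdot 1\right)^{2}\right) \left(-24 - \left(7 - \left(\frac{13}{14} \cdot 1\right)^{2}\right)\right) = - 6 \left(-7 + \left(\frac{13}{14}\right)^{2}\right) \left(-24 - \left(7 - \left(\frac{13}{14}\right)^{2}\right)\right) = - 6 \left(-7 + \frac{169}{196}\right) \left(-24 + \left(-7 + \frac{169}{196}\right)\right) = - \frac{6 \left(-1203\right) \left(-24 - \frac{1203}{196}\right)}{196} = - \frac{6 \left(-1203\right) \left(-5907\right)}{196 \cdot 196} = \left(-1\right) \frac{21318363}{19208} = - \frac{21318363}{19208}$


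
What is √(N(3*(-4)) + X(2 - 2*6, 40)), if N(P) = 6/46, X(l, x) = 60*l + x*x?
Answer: √529069/23 ≈ 31.625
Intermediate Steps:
X(l, x) = x² + 60*l (X(l, x) = 60*l + x² = x² + 60*l)
N(P) = 3/23 (N(P) = 6*(1/46) = 3/23)
√(N(3*(-4)) + X(2 - 2*6, 40)) = √(3/23 + (40² + 60*(2 - 2*6))) = √(3/23 + (1600 + 60*(2 - 12))) = √(3/23 + (1600 + 60*(-10))) = √(3/23 + (1600 - 600)) = √(3/23 + 1000) = √(23003/23) = √529069/23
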